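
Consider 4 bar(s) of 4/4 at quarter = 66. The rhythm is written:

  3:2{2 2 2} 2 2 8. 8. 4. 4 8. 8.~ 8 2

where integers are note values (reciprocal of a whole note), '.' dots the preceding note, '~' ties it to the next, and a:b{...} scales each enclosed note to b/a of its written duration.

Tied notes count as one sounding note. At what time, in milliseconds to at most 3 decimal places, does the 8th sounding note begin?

1. 0.0ms @ 0 + 1212.121ms (4/3)
2. 1212.121ms @ 4/3 + 1212.121ms (4/3)
3. 2424.242ms @ 8/3 + 1212.121ms (4/3)
4. 3636.364ms @ 4 + 1818.182ms (2)
5. 5454.545ms @ 6 + 1818.182ms (2)
6. 7272.727ms @ 8 + 681.818ms (3/4)
7. 7954.545ms @ 35/4 + 681.818ms (3/4)
8. 8636.364ms @ 19/2 + 1363.636ms (3/2)
9. 10000.0ms @ 11 + 909.091ms (1)
10. 10909.091ms @ 12 + 681.818ms (3/4)
11. 11590.909ms @ 51/4 + 1136.364ms (5/4)
12. 12727.273ms @ 14 + 1818.182ms (2)

note 8 onset = 19/2b = 8636.364ms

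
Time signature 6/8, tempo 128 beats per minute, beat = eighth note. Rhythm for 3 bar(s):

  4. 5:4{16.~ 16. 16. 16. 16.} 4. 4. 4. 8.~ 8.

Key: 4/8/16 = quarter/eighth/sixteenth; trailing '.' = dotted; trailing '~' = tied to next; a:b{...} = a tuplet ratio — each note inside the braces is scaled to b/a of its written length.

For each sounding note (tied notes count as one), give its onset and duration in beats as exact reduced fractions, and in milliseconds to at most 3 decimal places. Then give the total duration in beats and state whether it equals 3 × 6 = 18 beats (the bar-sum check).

1) 0.0ms=0b +1406.25ms=3b
2) 1406.25ms=3b +562.5ms=6/5b
3) 1968.75ms=21/5b +281.25ms=3/5b
4) 2250.0ms=24/5b +281.25ms=3/5b
5) 2531.25ms=27/5b +281.25ms=3/5b
6) 2812.5ms=6b +1406.25ms=3b
7) 4218.75ms=9b +1406.25ms=3b
8) 5625.0ms=12b +1406.25ms=3b
9) 7031.25ms=15b +1406.25ms=3b
Σ=18b of 18 (128bpm 6/8) — PASS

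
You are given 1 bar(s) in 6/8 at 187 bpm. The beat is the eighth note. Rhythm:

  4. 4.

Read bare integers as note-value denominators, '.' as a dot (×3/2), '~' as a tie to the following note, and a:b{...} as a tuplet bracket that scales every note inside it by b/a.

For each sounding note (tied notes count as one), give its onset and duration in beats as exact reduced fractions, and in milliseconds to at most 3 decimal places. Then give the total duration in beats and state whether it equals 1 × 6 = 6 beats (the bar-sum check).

1) 0.0ms=0b +962.567ms=3b
2) 962.567ms=3b +962.567ms=3b
Σ=6b of 6 (187bpm 6/8) — PASS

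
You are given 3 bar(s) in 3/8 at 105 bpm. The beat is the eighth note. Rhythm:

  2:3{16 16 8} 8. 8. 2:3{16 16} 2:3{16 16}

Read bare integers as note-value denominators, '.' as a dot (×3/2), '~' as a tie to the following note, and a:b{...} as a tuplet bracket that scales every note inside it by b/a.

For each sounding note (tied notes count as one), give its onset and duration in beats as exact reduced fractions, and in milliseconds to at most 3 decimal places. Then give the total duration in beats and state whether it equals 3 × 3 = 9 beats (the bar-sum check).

1) 0.0ms=0b +428.571ms=3/4b
2) 428.571ms=3/4b +428.571ms=3/4b
3) 857.143ms=3/2b +857.143ms=3/2b
4) 1714.286ms=3b +857.143ms=3/2b
5) 2571.429ms=9/2b +857.143ms=3/2b
6) 3428.571ms=6b +428.571ms=3/4b
7) 3857.143ms=27/4b +428.571ms=3/4b
8) 4285.714ms=15/2b +428.571ms=3/4b
9) 4714.286ms=33/4b +428.571ms=3/4b
Σ=9b of 9 (105bpm 3/8) — PASS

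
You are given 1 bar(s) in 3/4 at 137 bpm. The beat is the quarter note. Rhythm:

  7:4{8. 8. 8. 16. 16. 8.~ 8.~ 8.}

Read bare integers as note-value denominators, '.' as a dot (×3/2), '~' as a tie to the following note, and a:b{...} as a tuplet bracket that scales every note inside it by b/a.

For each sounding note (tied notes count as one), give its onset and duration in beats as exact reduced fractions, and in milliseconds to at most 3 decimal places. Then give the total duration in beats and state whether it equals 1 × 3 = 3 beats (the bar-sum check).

1) 0.0ms=0b +187.696ms=3/7b
2) 187.696ms=3/7b +187.696ms=3/7b
3) 375.391ms=6/7b +187.696ms=3/7b
4) 563.087ms=9/7b +93.848ms=3/14b
5) 656.934ms=3/2b +93.848ms=3/14b
6) 750.782ms=12/7b +563.087ms=9/7b
Σ=3b of 3 (137bpm 3/4) — PASS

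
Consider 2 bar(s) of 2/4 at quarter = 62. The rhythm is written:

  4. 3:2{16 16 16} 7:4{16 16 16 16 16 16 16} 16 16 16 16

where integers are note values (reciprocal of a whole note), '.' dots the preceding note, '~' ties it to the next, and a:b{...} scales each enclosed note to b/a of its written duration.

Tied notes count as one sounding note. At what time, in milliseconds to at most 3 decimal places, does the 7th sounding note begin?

1. 0.0ms @ 0 + 1451.613ms (3/2)
2. 1451.613ms @ 3/2 + 161.29ms (1/6)
3. 1612.903ms @ 5/3 + 161.29ms (1/6)
4. 1774.194ms @ 11/6 + 161.29ms (1/6)
5. 1935.484ms @ 2 + 138.249ms (1/7)
6. 2073.733ms @ 15/7 + 138.249ms (1/7)
7. 2211.982ms @ 16/7 + 138.249ms (1/7)
8. 2350.23ms @ 17/7 + 138.249ms (1/7)
9. 2488.479ms @ 18/7 + 138.249ms (1/7)
10. 2626.728ms @ 19/7 + 138.249ms (1/7)
11. 2764.977ms @ 20/7 + 138.249ms (1/7)
12. 2903.226ms @ 3 + 241.935ms (1/4)
13. 3145.161ms @ 13/4 + 241.935ms (1/4)
14. 3387.097ms @ 7/2 + 241.935ms (1/4)
15. 3629.032ms @ 15/4 + 241.935ms (1/4)

note 7 onset = 16/7b = 2211.982ms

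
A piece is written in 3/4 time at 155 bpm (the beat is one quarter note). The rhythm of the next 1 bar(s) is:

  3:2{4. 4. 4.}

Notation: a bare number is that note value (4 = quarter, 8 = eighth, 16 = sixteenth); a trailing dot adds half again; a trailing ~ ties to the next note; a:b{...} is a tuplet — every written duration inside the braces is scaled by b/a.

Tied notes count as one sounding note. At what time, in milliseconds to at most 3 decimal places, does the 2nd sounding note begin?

note 2 onset = 1b = 387.097ms

1. 0.0ms @ 0 + 387.097ms (1)
2. 387.097ms @ 1 + 387.097ms (1)
3. 774.194ms @ 2 + 387.097ms (1)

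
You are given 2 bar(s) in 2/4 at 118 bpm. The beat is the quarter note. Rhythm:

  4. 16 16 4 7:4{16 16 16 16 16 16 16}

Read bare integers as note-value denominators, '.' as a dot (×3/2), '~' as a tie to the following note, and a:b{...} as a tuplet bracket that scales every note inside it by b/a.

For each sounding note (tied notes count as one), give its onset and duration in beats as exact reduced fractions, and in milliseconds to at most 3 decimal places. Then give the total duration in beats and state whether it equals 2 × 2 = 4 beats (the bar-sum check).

1) 0.0ms=0b +762.712ms=3/2b
2) 762.712ms=3/2b +127.119ms=1/4b
3) 889.831ms=7/4b +127.119ms=1/4b
4) 1016.949ms=2b +508.475ms=1b
5) 1525.424ms=3b +72.639ms=1/7b
6) 1598.063ms=22/7b +72.639ms=1/7b
7) 1670.702ms=23/7b +72.639ms=1/7b
8) 1743.341ms=24/7b +72.639ms=1/7b
9) 1815.981ms=25/7b +72.639ms=1/7b
10) 1888.62ms=26/7b +72.639ms=1/7b
11) 1961.259ms=27/7b +72.639ms=1/7b
Σ=4b of 4 (118bpm 2/4) — PASS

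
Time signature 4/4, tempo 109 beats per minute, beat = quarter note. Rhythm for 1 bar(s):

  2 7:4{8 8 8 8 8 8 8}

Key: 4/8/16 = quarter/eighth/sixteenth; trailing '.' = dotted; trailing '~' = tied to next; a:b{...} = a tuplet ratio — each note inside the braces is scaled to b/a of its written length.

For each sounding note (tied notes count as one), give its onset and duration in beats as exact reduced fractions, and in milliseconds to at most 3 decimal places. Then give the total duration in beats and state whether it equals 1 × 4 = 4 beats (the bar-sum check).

1) 0.0ms=0b +1100.917ms=2b
2) 1100.917ms=2b +157.274ms=2/7b
3) 1258.191ms=16/7b +157.274ms=2/7b
4) 1415.465ms=18/7b +157.274ms=2/7b
5) 1572.739ms=20/7b +157.274ms=2/7b
6) 1730.013ms=22/7b +157.274ms=2/7b
7) 1887.287ms=24/7b +157.274ms=2/7b
8) 2044.561ms=26/7b +157.274ms=2/7b
Σ=4b of 4 (109bpm 4/4) — PASS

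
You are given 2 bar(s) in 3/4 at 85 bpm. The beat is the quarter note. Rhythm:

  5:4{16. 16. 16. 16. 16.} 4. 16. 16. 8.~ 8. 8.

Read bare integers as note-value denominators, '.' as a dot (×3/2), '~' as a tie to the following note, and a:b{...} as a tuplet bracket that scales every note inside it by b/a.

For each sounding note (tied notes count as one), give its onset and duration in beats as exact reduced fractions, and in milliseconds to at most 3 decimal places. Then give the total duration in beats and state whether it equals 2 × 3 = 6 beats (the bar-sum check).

1) 0.0ms=0b +211.765ms=3/10b
2) 211.765ms=3/10b +211.765ms=3/10b
3) 423.529ms=3/5b +211.765ms=3/10b
4) 635.294ms=9/10b +211.765ms=3/10b
5) 847.059ms=6/5b +211.765ms=3/10b
6) 1058.824ms=3/2b +1058.824ms=3/2b
7) 2117.647ms=3b +264.706ms=3/8b
8) 2382.353ms=27/8b +264.706ms=3/8b
9) 2647.059ms=15/4b +1058.824ms=3/2b
10) 3705.882ms=21/4b +529.412ms=3/4b
Σ=6b of 6 (85bpm 3/4) — PASS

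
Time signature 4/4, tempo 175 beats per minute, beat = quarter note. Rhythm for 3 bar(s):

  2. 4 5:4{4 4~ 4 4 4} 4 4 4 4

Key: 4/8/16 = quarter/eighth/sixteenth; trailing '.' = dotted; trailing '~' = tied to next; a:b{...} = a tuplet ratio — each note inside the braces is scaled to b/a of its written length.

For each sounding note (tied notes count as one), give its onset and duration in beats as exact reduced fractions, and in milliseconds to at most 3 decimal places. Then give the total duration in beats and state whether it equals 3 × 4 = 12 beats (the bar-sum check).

1) 0.0ms=0b +1028.571ms=3b
2) 1028.571ms=3b +342.857ms=1b
3) 1371.429ms=4b +274.286ms=4/5b
4) 1645.714ms=24/5b +548.571ms=8/5b
5) 2194.286ms=32/5b +274.286ms=4/5b
6) 2468.571ms=36/5b +274.286ms=4/5b
7) 2742.857ms=8b +342.857ms=1b
8) 3085.714ms=9b +342.857ms=1b
9) 3428.571ms=10b +342.857ms=1b
10) 3771.429ms=11b +342.857ms=1b
Σ=12b of 12 (175bpm 4/4) — PASS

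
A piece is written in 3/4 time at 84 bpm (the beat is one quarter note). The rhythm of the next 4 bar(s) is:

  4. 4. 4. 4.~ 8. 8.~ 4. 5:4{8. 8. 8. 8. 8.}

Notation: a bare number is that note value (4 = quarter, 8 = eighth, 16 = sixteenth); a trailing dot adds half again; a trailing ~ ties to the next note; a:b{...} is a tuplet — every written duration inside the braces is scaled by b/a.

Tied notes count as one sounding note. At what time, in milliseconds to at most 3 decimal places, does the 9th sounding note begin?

note 9 onset = 54/5b = 7714.286ms

1. 0.0ms @ 0 + 1071.429ms (3/2)
2. 1071.429ms @ 3/2 + 1071.429ms (3/2)
3. 2142.857ms @ 3 + 1071.429ms (3/2)
4. 3214.286ms @ 9/2 + 1607.143ms (9/4)
5. 4821.429ms @ 27/4 + 1607.143ms (9/4)
6. 6428.571ms @ 9 + 428.571ms (3/5)
7. 6857.143ms @ 48/5 + 428.571ms (3/5)
8. 7285.714ms @ 51/5 + 428.571ms (3/5)
9. 7714.286ms @ 54/5 + 428.571ms (3/5)
10. 8142.857ms @ 57/5 + 428.571ms (3/5)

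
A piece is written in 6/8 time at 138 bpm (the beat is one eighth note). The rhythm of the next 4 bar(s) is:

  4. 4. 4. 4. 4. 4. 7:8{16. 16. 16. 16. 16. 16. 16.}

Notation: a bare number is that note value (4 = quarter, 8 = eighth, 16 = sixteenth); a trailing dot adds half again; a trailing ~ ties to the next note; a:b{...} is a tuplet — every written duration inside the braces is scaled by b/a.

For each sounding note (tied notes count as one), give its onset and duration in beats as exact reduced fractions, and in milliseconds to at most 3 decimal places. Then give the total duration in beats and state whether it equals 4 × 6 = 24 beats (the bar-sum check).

1) 0.0ms=0b +1304.348ms=3b
2) 1304.348ms=3b +1304.348ms=3b
3) 2608.696ms=6b +1304.348ms=3b
4) 3913.043ms=9b +1304.348ms=3b
5) 5217.391ms=12b +1304.348ms=3b
6) 6521.739ms=15b +1304.348ms=3b
7) 7826.087ms=18b +372.671ms=6/7b
8) 8198.758ms=132/7b +372.671ms=6/7b
9) 8571.429ms=138/7b +372.671ms=6/7b
10) 8944.099ms=144/7b +372.671ms=6/7b
11) 9316.77ms=150/7b +372.671ms=6/7b
12) 9689.441ms=156/7b +372.671ms=6/7b
13) 10062.112ms=162/7b +372.671ms=6/7b
Σ=24b of 24 (138bpm 6/8) — PASS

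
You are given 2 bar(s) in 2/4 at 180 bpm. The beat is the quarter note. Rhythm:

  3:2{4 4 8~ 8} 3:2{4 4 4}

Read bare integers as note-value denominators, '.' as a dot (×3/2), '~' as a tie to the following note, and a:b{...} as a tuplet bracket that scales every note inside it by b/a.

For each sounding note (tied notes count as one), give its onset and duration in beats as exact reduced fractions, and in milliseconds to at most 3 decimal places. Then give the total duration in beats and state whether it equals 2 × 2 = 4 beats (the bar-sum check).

1) 0.0ms=0b +222.222ms=2/3b
2) 222.222ms=2/3b +222.222ms=2/3b
3) 444.444ms=4/3b +222.222ms=2/3b
4) 666.667ms=2b +222.222ms=2/3b
5) 888.889ms=8/3b +222.222ms=2/3b
6) 1111.111ms=10/3b +222.222ms=2/3b
Σ=4b of 4 (180bpm 2/4) — PASS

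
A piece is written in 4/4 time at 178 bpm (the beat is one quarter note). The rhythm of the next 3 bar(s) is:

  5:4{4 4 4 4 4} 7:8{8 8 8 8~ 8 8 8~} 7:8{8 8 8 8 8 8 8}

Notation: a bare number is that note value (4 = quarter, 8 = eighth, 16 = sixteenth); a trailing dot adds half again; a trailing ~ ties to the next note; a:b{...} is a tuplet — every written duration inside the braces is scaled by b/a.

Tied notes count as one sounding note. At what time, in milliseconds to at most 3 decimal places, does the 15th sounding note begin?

1. 0.0ms @ 0 + 269.663ms (4/5)
2. 269.663ms @ 4/5 + 269.663ms (4/5)
3. 539.326ms @ 8/5 + 269.663ms (4/5)
4. 808.989ms @ 12/5 + 269.663ms (4/5)
5. 1078.652ms @ 16/5 + 269.663ms (4/5)
6. 1348.315ms @ 4 + 192.616ms (4/7)
7. 1540.931ms @ 32/7 + 192.616ms (4/7)
8. 1733.547ms @ 36/7 + 192.616ms (4/7)
9. 1926.164ms @ 40/7 + 385.233ms (8/7)
10. 2311.396ms @ 48/7 + 192.616ms (4/7)
11. 2504.013ms @ 52/7 + 385.233ms (8/7)
12. 2889.246ms @ 60/7 + 192.616ms (4/7)
13. 3081.862ms @ 64/7 + 192.616ms (4/7)
14. 3274.478ms @ 68/7 + 192.616ms (4/7)
15. 3467.095ms @ 72/7 + 192.616ms (4/7)
16. 3659.711ms @ 76/7 + 192.616ms (4/7)
17. 3852.327ms @ 80/7 + 192.616ms (4/7)

note 15 onset = 72/7b = 3467.095ms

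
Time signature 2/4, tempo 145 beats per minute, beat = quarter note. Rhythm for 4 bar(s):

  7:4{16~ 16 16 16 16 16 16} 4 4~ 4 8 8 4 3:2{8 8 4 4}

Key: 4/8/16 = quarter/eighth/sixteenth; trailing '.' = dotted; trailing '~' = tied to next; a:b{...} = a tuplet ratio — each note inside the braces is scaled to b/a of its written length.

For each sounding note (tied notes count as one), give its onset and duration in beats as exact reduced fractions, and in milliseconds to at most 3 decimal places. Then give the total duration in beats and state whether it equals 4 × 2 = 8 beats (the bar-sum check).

1) 0.0ms=0b +118.227ms=2/7b
2) 118.227ms=2/7b +59.113ms=1/7b
3) 177.34ms=3/7b +59.113ms=1/7b
4) 236.453ms=4/7b +59.113ms=1/7b
5) 295.567ms=5/7b +59.113ms=1/7b
6) 354.68ms=6/7b +59.113ms=1/7b
7) 413.793ms=1b +413.793ms=1b
8) 827.586ms=2b +827.586ms=2b
9) 1655.172ms=4b +206.897ms=1/2b
10) 1862.069ms=9/2b +206.897ms=1/2b
11) 2068.966ms=5b +413.793ms=1b
12) 2482.759ms=6b +137.931ms=1/3b
13) 2620.69ms=19/3b +137.931ms=1/3b
14) 2758.621ms=20/3b +275.862ms=2/3b
15) 3034.483ms=22/3b +275.862ms=2/3b
Σ=8b of 8 (145bpm 2/4) — PASS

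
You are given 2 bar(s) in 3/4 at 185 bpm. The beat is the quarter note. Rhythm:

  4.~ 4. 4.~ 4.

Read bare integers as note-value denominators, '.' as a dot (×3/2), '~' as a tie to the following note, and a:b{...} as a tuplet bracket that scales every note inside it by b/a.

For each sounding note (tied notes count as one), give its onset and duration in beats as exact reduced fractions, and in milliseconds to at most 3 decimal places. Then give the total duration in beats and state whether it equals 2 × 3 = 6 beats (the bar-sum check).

1) 0.0ms=0b +972.973ms=3b
2) 972.973ms=3b +972.973ms=3b
Σ=6b of 6 (185bpm 3/4) — PASS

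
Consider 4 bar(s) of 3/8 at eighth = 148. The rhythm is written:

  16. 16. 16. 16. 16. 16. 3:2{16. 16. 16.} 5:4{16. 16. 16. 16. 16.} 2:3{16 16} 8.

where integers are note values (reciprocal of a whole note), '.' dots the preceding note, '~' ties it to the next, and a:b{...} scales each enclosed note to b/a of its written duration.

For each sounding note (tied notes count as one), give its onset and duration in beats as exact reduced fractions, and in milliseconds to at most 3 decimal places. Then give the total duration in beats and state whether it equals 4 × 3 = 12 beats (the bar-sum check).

1) 0.0ms=0b +304.054ms=3/4b
2) 304.054ms=3/4b +304.054ms=3/4b
3) 608.108ms=3/2b +304.054ms=3/4b
4) 912.162ms=9/4b +304.054ms=3/4b
5) 1216.216ms=3b +304.054ms=3/4b
6) 1520.27ms=15/4b +304.054ms=3/4b
7) 1824.324ms=9/2b +202.703ms=1/2b
8) 2027.027ms=5b +202.703ms=1/2b
9) 2229.73ms=11/2b +202.703ms=1/2b
10) 2432.432ms=6b +243.243ms=3/5b
11) 2675.676ms=33/5b +243.243ms=3/5b
12) 2918.919ms=36/5b +243.243ms=3/5b
13) 3162.162ms=39/5b +243.243ms=3/5b
14) 3405.405ms=42/5b +243.243ms=3/5b
15) 3648.649ms=9b +304.054ms=3/4b
16) 3952.703ms=39/4b +304.054ms=3/4b
17) 4256.757ms=21/2b +608.108ms=3/2b
Σ=12b of 12 (148bpm 3/8) — PASS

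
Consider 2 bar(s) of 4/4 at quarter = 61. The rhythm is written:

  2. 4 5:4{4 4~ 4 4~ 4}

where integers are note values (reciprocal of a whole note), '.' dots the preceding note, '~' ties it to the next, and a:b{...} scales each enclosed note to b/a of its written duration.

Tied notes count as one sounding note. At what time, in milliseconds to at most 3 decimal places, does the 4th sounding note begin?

note 4 onset = 24/5b = 4721.311ms

1. 0.0ms @ 0 + 2950.82ms (3)
2. 2950.82ms @ 3 + 983.607ms (1)
3. 3934.426ms @ 4 + 786.885ms (4/5)
4. 4721.311ms @ 24/5 + 1573.77ms (8/5)
5. 6295.082ms @ 32/5 + 1573.77ms (8/5)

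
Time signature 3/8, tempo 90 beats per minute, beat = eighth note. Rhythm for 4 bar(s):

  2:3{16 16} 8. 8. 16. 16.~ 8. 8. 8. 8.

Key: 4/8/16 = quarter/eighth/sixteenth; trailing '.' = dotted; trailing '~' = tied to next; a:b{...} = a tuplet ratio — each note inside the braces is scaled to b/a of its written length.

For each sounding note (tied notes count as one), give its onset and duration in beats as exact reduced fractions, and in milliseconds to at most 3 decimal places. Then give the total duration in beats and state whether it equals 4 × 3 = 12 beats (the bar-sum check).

1) 0.0ms=0b +500.0ms=3/4b
2) 500.0ms=3/4b +500.0ms=3/4b
3) 1000.0ms=3/2b +1000.0ms=3/2b
4) 2000.0ms=3b +1000.0ms=3/2b
5) 3000.0ms=9/2b +500.0ms=3/4b
6) 3500.0ms=21/4b +1500.0ms=9/4b
7) 5000.0ms=15/2b +1000.0ms=3/2b
8) 6000.0ms=9b +1000.0ms=3/2b
9) 7000.0ms=21/2b +1000.0ms=3/2b
Σ=12b of 12 (90bpm 3/8) — PASS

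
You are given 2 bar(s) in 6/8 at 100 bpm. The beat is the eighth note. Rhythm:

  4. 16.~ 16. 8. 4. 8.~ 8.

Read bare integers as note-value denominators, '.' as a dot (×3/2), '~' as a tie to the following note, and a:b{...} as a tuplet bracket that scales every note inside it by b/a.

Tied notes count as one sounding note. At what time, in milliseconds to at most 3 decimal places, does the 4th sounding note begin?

1. 0.0ms @ 0 + 1800.0ms (3)
2. 1800.0ms @ 3 + 900.0ms (3/2)
3. 2700.0ms @ 9/2 + 900.0ms (3/2)
4. 3600.0ms @ 6 + 1800.0ms (3)
5. 5400.0ms @ 9 + 1800.0ms (3)

note 4 onset = 6b = 3600.0ms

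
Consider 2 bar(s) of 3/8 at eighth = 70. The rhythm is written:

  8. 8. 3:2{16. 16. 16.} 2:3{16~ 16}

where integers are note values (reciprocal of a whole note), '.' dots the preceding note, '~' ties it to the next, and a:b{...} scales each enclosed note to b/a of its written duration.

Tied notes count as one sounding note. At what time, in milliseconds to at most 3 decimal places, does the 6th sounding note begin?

note 6 onset = 9/2b = 3857.143ms

1. 0.0ms @ 0 + 1285.714ms (3/2)
2. 1285.714ms @ 3/2 + 1285.714ms (3/2)
3. 2571.429ms @ 3 + 428.571ms (1/2)
4. 3000.0ms @ 7/2 + 428.571ms (1/2)
5. 3428.571ms @ 4 + 428.571ms (1/2)
6. 3857.143ms @ 9/2 + 1285.714ms (3/2)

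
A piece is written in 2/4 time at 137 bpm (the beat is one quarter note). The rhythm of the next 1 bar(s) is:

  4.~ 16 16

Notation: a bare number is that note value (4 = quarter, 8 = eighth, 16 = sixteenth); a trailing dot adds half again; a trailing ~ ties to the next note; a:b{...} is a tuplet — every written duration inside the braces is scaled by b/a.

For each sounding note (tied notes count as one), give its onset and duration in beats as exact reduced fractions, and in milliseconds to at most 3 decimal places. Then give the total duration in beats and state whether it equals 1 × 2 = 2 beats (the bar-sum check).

1) 0.0ms=0b +766.423ms=7/4b
2) 766.423ms=7/4b +109.489ms=1/4b
Σ=2b of 2 (137bpm 2/4) — PASS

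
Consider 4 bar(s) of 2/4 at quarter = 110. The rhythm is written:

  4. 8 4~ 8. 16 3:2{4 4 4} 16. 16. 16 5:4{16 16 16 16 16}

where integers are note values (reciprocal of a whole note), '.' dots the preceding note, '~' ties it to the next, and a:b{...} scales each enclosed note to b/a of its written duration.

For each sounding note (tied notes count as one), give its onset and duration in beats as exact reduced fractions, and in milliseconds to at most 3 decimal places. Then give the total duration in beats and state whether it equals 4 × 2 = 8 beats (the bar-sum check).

1) 0.0ms=0b +818.182ms=3/2b
2) 818.182ms=3/2b +272.727ms=1/2b
3) 1090.909ms=2b +954.545ms=7/4b
4) 2045.455ms=15/4b +136.364ms=1/4b
5) 2181.818ms=4b +363.636ms=2/3b
6) 2545.455ms=14/3b +363.636ms=2/3b
7) 2909.091ms=16/3b +363.636ms=2/3b
8) 3272.727ms=6b +204.545ms=3/8b
9) 3477.273ms=51/8b +204.545ms=3/8b
10) 3681.818ms=27/4b +136.364ms=1/4b
11) 3818.182ms=7b +109.091ms=1/5b
12) 3927.273ms=36/5b +109.091ms=1/5b
13) 4036.364ms=37/5b +109.091ms=1/5b
14) 4145.455ms=38/5b +109.091ms=1/5b
15) 4254.545ms=39/5b +109.091ms=1/5b
Σ=8b of 8 (110bpm 2/4) — PASS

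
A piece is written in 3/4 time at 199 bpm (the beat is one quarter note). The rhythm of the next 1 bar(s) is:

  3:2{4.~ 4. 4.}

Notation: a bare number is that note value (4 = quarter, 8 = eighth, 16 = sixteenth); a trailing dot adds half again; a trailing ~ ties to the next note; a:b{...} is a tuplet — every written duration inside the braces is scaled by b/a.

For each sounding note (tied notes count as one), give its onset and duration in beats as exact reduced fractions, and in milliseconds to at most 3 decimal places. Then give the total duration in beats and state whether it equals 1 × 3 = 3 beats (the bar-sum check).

1) 0.0ms=0b +603.015ms=2b
2) 603.015ms=2b +301.508ms=1b
Σ=3b of 3 (199bpm 3/4) — PASS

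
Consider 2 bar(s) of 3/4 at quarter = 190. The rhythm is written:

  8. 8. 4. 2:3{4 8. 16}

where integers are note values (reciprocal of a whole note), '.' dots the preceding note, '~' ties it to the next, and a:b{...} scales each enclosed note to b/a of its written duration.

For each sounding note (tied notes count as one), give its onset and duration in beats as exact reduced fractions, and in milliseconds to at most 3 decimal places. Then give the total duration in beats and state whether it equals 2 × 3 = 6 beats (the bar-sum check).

1) 0.0ms=0b +236.842ms=3/4b
2) 236.842ms=3/4b +236.842ms=3/4b
3) 473.684ms=3/2b +473.684ms=3/2b
4) 947.368ms=3b +473.684ms=3/2b
5) 1421.053ms=9/2b +355.263ms=9/8b
6) 1776.316ms=45/8b +118.421ms=3/8b
Σ=6b of 6 (190bpm 3/4) — PASS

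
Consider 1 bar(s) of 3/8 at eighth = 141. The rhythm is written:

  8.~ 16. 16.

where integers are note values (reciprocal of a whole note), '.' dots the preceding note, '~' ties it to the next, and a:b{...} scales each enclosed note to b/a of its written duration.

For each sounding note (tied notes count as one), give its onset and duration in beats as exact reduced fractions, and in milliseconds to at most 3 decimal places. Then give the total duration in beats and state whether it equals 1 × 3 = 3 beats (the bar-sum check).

1) 0.0ms=0b +957.447ms=9/4b
2) 957.447ms=9/4b +319.149ms=3/4b
Σ=3b of 3 (141bpm 3/8) — PASS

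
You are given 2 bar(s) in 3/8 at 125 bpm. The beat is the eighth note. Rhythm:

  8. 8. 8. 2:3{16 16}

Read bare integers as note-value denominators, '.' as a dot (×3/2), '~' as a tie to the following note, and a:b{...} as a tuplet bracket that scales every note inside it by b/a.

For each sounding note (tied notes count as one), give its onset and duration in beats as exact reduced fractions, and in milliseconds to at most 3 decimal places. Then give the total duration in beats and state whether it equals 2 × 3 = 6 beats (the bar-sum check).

1) 0.0ms=0b +720.0ms=3/2b
2) 720.0ms=3/2b +720.0ms=3/2b
3) 1440.0ms=3b +720.0ms=3/2b
4) 2160.0ms=9/2b +360.0ms=3/4b
5) 2520.0ms=21/4b +360.0ms=3/4b
Σ=6b of 6 (125bpm 3/8) — PASS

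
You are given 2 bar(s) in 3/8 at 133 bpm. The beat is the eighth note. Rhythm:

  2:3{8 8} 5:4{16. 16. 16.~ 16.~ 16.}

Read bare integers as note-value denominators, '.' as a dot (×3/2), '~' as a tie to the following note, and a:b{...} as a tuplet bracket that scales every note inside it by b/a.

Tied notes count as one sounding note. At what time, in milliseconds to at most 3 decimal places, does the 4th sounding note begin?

1. 0.0ms @ 0 + 676.692ms (3/2)
2. 676.692ms @ 3/2 + 676.692ms (3/2)
3. 1353.383ms @ 3 + 270.677ms (3/5)
4. 1624.06ms @ 18/5 + 270.677ms (3/5)
5. 1894.737ms @ 21/5 + 812.03ms (9/5)

note 4 onset = 18/5b = 1624.06ms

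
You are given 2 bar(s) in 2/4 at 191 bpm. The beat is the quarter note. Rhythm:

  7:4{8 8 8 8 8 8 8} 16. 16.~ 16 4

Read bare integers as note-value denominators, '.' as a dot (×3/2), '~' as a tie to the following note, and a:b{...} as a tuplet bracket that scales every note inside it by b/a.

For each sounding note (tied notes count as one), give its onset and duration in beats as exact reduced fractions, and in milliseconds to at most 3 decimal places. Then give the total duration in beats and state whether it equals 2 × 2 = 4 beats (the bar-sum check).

1) 0.0ms=0b +89.753ms=2/7b
2) 89.753ms=2/7b +89.753ms=2/7b
3) 179.506ms=4/7b +89.753ms=2/7b
4) 269.26ms=6/7b +89.753ms=2/7b
5) 359.013ms=8/7b +89.753ms=2/7b
6) 448.766ms=10/7b +89.753ms=2/7b
7) 538.519ms=12/7b +89.753ms=2/7b
8) 628.272ms=2b +117.801ms=3/8b
9) 746.073ms=19/8b +196.335ms=5/8b
10) 942.408ms=3b +314.136ms=1b
Σ=4b of 4 (191bpm 2/4) — PASS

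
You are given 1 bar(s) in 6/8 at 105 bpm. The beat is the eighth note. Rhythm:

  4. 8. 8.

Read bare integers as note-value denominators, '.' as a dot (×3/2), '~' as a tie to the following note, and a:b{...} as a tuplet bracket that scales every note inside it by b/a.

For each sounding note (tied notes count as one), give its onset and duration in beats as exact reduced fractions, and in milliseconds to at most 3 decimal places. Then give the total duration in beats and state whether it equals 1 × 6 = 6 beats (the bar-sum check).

1) 0.0ms=0b +1714.286ms=3b
2) 1714.286ms=3b +857.143ms=3/2b
3) 2571.429ms=9/2b +857.143ms=3/2b
Σ=6b of 6 (105bpm 6/8) — PASS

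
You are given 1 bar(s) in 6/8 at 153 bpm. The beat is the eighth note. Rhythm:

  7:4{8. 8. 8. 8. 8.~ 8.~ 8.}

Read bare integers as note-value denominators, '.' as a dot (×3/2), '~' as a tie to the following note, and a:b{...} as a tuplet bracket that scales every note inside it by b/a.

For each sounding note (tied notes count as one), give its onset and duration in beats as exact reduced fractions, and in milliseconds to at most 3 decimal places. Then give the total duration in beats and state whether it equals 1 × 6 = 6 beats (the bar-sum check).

1) 0.0ms=0b +336.134ms=6/7b
2) 336.134ms=6/7b +336.134ms=6/7b
3) 672.269ms=12/7b +336.134ms=6/7b
4) 1008.403ms=18/7b +336.134ms=6/7b
5) 1344.538ms=24/7b +1008.403ms=18/7b
Σ=6b of 6 (153bpm 6/8) — PASS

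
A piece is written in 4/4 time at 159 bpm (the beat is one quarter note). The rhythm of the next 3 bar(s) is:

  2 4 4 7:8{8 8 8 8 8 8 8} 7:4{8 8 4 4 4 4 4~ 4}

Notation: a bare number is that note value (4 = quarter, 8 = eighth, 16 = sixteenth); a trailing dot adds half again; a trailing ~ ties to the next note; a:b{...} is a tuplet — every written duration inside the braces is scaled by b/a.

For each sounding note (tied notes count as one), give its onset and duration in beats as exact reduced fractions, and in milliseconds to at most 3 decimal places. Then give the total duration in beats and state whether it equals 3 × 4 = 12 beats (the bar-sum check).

1) 0.0ms=0b +754.717ms=2b
2) 754.717ms=2b +377.358ms=1b
3) 1132.075ms=3b +377.358ms=1b
4) 1509.434ms=4b +215.633ms=4/7b
5) 1725.067ms=32/7b +215.633ms=4/7b
6) 1940.701ms=36/7b +215.633ms=4/7b
7) 2156.334ms=40/7b +215.633ms=4/7b
8) 2371.968ms=44/7b +215.633ms=4/7b
9) 2587.601ms=48/7b +215.633ms=4/7b
10) 2803.235ms=52/7b +215.633ms=4/7b
11) 3018.868ms=8b +107.817ms=2/7b
12) 3126.685ms=58/7b +107.817ms=2/7b
13) 3234.501ms=60/7b +215.633ms=4/7b
14) 3450.135ms=64/7b +215.633ms=4/7b
15) 3665.768ms=68/7b +215.633ms=4/7b
16) 3881.402ms=72/7b +215.633ms=4/7b
17) 4097.035ms=76/7b +431.267ms=8/7b
Σ=12b of 12 (159bpm 4/4) — PASS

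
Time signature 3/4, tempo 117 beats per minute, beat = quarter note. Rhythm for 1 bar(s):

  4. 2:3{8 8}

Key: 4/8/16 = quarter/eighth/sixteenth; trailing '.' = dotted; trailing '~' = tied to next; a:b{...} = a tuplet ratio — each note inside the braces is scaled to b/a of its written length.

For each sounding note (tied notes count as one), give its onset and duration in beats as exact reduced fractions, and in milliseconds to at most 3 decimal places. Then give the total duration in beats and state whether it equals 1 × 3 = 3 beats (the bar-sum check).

1) 0.0ms=0b +769.231ms=3/2b
2) 769.231ms=3/2b +384.615ms=3/4b
3) 1153.846ms=9/4b +384.615ms=3/4b
Σ=3b of 3 (117bpm 3/4) — PASS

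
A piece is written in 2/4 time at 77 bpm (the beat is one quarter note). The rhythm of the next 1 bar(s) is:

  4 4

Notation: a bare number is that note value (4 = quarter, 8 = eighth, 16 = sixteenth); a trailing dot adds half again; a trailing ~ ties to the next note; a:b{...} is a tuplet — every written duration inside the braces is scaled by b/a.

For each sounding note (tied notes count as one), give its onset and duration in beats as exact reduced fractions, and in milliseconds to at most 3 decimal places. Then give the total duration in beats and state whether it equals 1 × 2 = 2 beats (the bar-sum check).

1) 0.0ms=0b +779.221ms=1b
2) 779.221ms=1b +779.221ms=1b
Σ=2b of 2 (77bpm 2/4) — PASS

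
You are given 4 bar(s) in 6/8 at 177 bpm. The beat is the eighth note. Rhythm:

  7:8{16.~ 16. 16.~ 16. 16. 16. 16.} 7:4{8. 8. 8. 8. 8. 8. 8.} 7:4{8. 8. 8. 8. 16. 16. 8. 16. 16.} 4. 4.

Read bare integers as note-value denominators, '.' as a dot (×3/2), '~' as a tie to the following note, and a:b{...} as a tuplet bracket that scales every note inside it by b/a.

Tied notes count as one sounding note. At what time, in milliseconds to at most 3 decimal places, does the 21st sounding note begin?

1. 0.0ms @ 0 + 581.114ms (12/7)
2. 581.114ms @ 12/7 + 581.114ms (12/7)
3. 1162.228ms @ 24/7 + 290.557ms (6/7)
4. 1452.785ms @ 30/7 + 290.557ms (6/7)
5. 1743.341ms @ 36/7 + 290.557ms (6/7)
6. 2033.898ms @ 6 + 290.557ms (6/7)
7. 2324.455ms @ 48/7 + 290.557ms (6/7)
8. 2615.012ms @ 54/7 + 290.557ms (6/7)
9. 2905.569ms @ 60/7 + 290.557ms (6/7)
10. 3196.126ms @ 66/7 + 290.557ms (6/7)
11. 3486.683ms @ 72/7 + 290.557ms (6/7)
12. 3777.24ms @ 78/7 + 290.557ms (6/7)
13. 4067.797ms @ 12 + 290.557ms (6/7)
14. 4358.354ms @ 90/7 + 290.557ms (6/7)
15. 4648.91ms @ 96/7 + 290.557ms (6/7)
16. 4939.467ms @ 102/7 + 290.557ms (6/7)
17. 5230.024ms @ 108/7 + 145.278ms (3/7)
18. 5375.303ms @ 111/7 + 145.278ms (3/7)
19. 5520.581ms @ 114/7 + 290.557ms (6/7)
20. 5811.138ms @ 120/7 + 145.278ms (3/7)
21. 5956.416ms @ 123/7 + 145.278ms (3/7)
22. 6101.695ms @ 18 + 1016.949ms (3)
23. 7118.644ms @ 21 + 1016.949ms (3)

note 21 onset = 123/7b = 5956.416ms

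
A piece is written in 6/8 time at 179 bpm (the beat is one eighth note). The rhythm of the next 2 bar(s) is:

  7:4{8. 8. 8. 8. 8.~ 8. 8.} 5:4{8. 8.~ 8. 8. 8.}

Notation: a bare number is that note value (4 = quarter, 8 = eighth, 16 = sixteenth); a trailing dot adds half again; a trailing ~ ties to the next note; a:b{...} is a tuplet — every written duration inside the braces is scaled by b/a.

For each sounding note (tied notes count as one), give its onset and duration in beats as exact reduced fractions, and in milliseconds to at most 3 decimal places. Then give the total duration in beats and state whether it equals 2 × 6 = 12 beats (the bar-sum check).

1) 0.0ms=0b +287.31ms=6/7b
2) 287.31ms=6/7b +287.31ms=6/7b
3) 574.621ms=12/7b +287.31ms=6/7b
4) 861.931ms=18/7b +287.31ms=6/7b
5) 1149.242ms=24/7b +574.621ms=12/7b
6) 1723.863ms=36/7b +287.31ms=6/7b
7) 2011.173ms=6b +402.235ms=6/5b
8) 2413.408ms=36/5b +804.469ms=12/5b
9) 3217.877ms=48/5b +402.235ms=6/5b
10) 3620.112ms=54/5b +402.235ms=6/5b
Σ=12b of 12 (179bpm 6/8) — PASS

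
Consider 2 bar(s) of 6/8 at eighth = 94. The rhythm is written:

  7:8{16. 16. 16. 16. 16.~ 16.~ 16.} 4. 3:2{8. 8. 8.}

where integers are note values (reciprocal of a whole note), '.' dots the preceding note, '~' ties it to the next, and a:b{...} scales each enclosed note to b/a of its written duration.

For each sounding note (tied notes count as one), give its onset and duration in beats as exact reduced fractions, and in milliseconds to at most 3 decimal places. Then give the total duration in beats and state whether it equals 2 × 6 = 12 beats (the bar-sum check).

1) 0.0ms=0b +547.112ms=6/7b
2) 547.112ms=6/7b +547.112ms=6/7b
3) 1094.225ms=12/7b +547.112ms=6/7b
4) 1641.337ms=18/7b +547.112ms=6/7b
5) 2188.45ms=24/7b +1641.337ms=18/7b
6) 3829.787ms=6b +1914.894ms=3b
7) 5744.681ms=9b +638.298ms=1b
8) 6382.979ms=10b +638.298ms=1b
9) 7021.277ms=11b +638.298ms=1b
Σ=12b of 12 (94bpm 6/8) — PASS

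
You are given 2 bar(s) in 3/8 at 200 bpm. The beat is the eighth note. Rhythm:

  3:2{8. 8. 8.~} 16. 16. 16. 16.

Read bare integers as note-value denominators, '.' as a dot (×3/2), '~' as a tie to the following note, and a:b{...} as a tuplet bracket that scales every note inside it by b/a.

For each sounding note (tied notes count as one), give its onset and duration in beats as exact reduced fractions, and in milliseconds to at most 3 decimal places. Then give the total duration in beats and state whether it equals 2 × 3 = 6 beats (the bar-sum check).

1) 0.0ms=0b +300.0ms=1b
2) 300.0ms=1b +300.0ms=1b
3) 600.0ms=2b +525.0ms=7/4b
4) 1125.0ms=15/4b +225.0ms=3/4b
5) 1350.0ms=9/2b +225.0ms=3/4b
6) 1575.0ms=21/4b +225.0ms=3/4b
Σ=6b of 6 (200bpm 3/8) — PASS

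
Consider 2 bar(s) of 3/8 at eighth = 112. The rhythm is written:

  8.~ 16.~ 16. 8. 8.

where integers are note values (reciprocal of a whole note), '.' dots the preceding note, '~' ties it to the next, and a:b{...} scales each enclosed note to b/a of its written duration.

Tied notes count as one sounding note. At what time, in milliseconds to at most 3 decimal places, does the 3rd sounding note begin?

1. 0.0ms @ 0 + 1607.143ms (3)
2. 1607.143ms @ 3 + 803.571ms (3/2)
3. 2410.714ms @ 9/2 + 803.571ms (3/2)

note 3 onset = 9/2b = 2410.714ms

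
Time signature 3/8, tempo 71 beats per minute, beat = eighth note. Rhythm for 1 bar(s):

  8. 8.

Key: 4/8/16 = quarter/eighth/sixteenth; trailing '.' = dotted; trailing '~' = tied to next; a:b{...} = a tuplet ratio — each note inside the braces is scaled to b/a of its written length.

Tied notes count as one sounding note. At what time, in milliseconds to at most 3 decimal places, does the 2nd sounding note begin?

note 2 onset = 3/2b = 1267.606ms

1. 0.0ms @ 0 + 1267.606ms (3/2)
2. 1267.606ms @ 3/2 + 1267.606ms (3/2)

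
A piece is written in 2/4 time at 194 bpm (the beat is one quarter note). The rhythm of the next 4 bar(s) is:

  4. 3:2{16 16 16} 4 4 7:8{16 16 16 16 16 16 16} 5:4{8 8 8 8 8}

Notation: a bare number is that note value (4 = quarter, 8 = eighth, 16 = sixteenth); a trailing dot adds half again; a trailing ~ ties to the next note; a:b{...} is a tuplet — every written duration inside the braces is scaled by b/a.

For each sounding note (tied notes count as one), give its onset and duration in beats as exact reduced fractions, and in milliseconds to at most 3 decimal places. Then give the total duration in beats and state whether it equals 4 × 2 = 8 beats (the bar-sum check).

1) 0.0ms=0b +463.918ms=3/2b
2) 463.918ms=3/2b +51.546ms=1/6b
3) 515.464ms=5/3b +51.546ms=1/6b
4) 567.01ms=11/6b +51.546ms=1/6b
5) 618.557ms=2b +309.278ms=1b
6) 927.835ms=3b +309.278ms=1b
7) 1237.113ms=4b +88.365ms=2/7b
8) 1325.479ms=30/7b +88.365ms=2/7b
9) 1413.844ms=32/7b +88.365ms=2/7b
10) 1502.209ms=34/7b +88.365ms=2/7b
11) 1590.574ms=36/7b +88.365ms=2/7b
12) 1678.94ms=38/7b +88.365ms=2/7b
13) 1767.305ms=40/7b +88.365ms=2/7b
14) 1855.67ms=6b +123.711ms=2/5b
15) 1979.381ms=32/5b +123.711ms=2/5b
16) 2103.093ms=34/5b +123.711ms=2/5b
17) 2226.804ms=36/5b +123.711ms=2/5b
18) 2350.515ms=38/5b +123.711ms=2/5b
Σ=8b of 8 (194bpm 2/4) — PASS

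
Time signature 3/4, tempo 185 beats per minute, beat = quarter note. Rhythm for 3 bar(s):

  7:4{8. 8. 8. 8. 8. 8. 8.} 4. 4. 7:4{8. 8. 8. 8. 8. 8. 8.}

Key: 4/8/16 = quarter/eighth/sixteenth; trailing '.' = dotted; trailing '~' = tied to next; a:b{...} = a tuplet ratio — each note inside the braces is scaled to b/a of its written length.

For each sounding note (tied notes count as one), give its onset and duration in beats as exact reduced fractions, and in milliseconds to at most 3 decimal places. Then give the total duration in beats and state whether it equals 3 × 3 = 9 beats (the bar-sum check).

1) 0.0ms=0b +138.996ms=3/7b
2) 138.996ms=3/7b +138.996ms=3/7b
3) 277.992ms=6/7b +138.996ms=3/7b
4) 416.988ms=9/7b +138.996ms=3/7b
5) 555.985ms=12/7b +138.996ms=3/7b
6) 694.981ms=15/7b +138.996ms=3/7b
7) 833.977ms=18/7b +138.996ms=3/7b
8) 972.973ms=3b +486.486ms=3/2b
9) 1459.459ms=9/2b +486.486ms=3/2b
10) 1945.946ms=6b +138.996ms=3/7b
11) 2084.942ms=45/7b +138.996ms=3/7b
12) 2223.938ms=48/7b +138.996ms=3/7b
13) 2362.934ms=51/7b +138.996ms=3/7b
14) 2501.931ms=54/7b +138.996ms=3/7b
15) 2640.927ms=57/7b +138.996ms=3/7b
16) 2779.923ms=60/7b +138.996ms=3/7b
Σ=9b of 9 (185bpm 3/4) — PASS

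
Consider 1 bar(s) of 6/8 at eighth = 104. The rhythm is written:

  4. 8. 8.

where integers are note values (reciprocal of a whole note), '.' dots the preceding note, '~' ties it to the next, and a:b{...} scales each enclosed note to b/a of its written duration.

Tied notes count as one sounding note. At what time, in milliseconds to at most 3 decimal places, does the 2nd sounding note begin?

note 2 onset = 3b = 1730.769ms

1. 0.0ms @ 0 + 1730.769ms (3)
2. 1730.769ms @ 3 + 865.385ms (3/2)
3. 2596.154ms @ 9/2 + 865.385ms (3/2)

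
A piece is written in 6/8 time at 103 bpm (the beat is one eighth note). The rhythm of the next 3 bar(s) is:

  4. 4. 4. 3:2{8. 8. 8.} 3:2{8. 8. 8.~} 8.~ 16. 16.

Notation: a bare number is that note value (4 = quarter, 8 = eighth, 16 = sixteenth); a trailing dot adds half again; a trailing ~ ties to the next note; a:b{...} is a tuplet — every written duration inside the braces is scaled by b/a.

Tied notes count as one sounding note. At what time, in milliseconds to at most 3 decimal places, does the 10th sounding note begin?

note 10 onset = 69/4b = 10048.544ms

1. 0.0ms @ 0 + 1747.573ms (3)
2. 1747.573ms @ 3 + 1747.573ms (3)
3. 3495.146ms @ 6 + 1747.573ms (3)
4. 5242.718ms @ 9 + 582.524ms (1)
5. 5825.243ms @ 10 + 582.524ms (1)
6. 6407.767ms @ 11 + 582.524ms (1)
7. 6990.291ms @ 12 + 582.524ms (1)
8. 7572.816ms @ 13 + 582.524ms (1)
9. 8155.34ms @ 14 + 1893.204ms (13/4)
10. 10048.544ms @ 69/4 + 436.893ms (3/4)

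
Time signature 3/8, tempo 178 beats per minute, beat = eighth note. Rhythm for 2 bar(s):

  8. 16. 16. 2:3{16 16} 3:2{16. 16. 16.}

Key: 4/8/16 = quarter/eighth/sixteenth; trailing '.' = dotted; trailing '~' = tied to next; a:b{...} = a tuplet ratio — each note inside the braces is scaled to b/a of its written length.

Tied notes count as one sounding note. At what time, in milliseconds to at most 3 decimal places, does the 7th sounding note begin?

note 7 onset = 5b = 1685.393ms

1. 0.0ms @ 0 + 505.618ms (3/2)
2. 505.618ms @ 3/2 + 252.809ms (3/4)
3. 758.427ms @ 9/4 + 252.809ms (3/4)
4. 1011.236ms @ 3 + 252.809ms (3/4)
5. 1264.045ms @ 15/4 + 252.809ms (3/4)
6. 1516.854ms @ 9/2 + 168.539ms (1/2)
7. 1685.393ms @ 5 + 168.539ms (1/2)
8. 1853.933ms @ 11/2 + 168.539ms (1/2)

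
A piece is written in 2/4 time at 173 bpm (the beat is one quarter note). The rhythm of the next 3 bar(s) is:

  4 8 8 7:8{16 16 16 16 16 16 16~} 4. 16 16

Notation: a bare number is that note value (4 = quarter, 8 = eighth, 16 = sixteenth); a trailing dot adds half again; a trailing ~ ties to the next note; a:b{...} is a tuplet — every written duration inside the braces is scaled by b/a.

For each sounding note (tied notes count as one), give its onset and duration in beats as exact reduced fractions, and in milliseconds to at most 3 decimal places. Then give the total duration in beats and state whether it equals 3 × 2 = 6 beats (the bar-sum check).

1) 0.0ms=0b +346.821ms=1b
2) 346.821ms=1b +173.41ms=1/2b
3) 520.231ms=3/2b +173.41ms=1/2b
4) 693.642ms=2b +99.092ms=2/7b
5) 792.733ms=16/7b +99.092ms=2/7b
6) 891.825ms=18/7b +99.092ms=2/7b
7) 990.917ms=20/7b +99.092ms=2/7b
8) 1090.008ms=22/7b +99.092ms=2/7b
9) 1189.1ms=24/7b +99.092ms=2/7b
10) 1288.192ms=26/7b +619.323ms=25/14b
11) 1907.514ms=11/2b +86.705ms=1/4b
12) 1994.22ms=23/4b +86.705ms=1/4b
Σ=6b of 6 (173bpm 2/4) — PASS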